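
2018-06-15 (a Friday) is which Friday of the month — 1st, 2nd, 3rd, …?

3rd

Day 15 falls in week ⌈15/7⌉ of the month.
Days 1–7 hold the 1st Friday, 8–14 the 2nd, 15–21 the 3rd, 22–28 the 4th, 29–31 the 5th.
15 is in the range for the 3rd.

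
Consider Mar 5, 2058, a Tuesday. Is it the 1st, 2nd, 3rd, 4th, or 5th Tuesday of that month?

Day 5 falls in week ⌈5/7⌉ of the month.
Days 1–7 hold the 1st Tuesday, 8–14 the 2nd, 15–21 the 3rd, 22–28 the 4th, 29–31 the 5th.
5 is in the range for the 1st.

1st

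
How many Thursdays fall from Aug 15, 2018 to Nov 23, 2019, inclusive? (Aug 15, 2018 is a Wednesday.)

67

Aug 15, 2018 is a Wednesday; the first Thursday on or after it is Aug 16, 2018 (1 day later).
From Aug 16, 2018 to Nov 23, 2019: 137 + 327 = 464 days (rest of 2018, to Nov 23, 2019 in 2019).
464 ÷ 7 = 66 full weeks with remainder 2, so 66 more Thursdays after the first → 67.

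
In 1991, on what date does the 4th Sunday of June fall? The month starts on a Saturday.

June 1991 begins on a Saturday, so the first Sunday is June 2 (1 day later).
The 4th Sunday is 3 weeks later: 2 + 21 = 23.

1991-06-23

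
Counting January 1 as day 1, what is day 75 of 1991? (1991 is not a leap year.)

1991-03-16

January has 31 days (75 − 31 = 44 remain).
February has 28 days (44 − 28 = 16 remain).
16 into March → March 16.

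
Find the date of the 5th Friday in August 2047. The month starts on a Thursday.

August 2047 begins on a Thursday, so the first Friday is August 2 (1 day later).
The 5th Friday is 4 weeks later: 2 + 28 = 30.

2047-08-30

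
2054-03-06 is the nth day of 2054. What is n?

65

Days in months before March: 31 + 28 = 59.
Plus 6 days into March → day 65.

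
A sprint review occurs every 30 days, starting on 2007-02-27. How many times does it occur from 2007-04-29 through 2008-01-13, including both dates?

Occurrences land 30·i days after 2007-02-27 for i = 0, 1, 2, …
2007-04-29 is 61 days after the start; 61 ÷ 30 = 2 remainder 1; since the remainder is 1, round up to i = 3. First occurrence in the window: #4 on 2007-05-28 (3×30 = 90 days in).
2008-01-13 is 320 days after the start; 320 ÷ 30 = 10 remainder 20. Last occurrence in the window: #11 on 2007-12-24.
Occurrences #4 through #11: 8 in total.

8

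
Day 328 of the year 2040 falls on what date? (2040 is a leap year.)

January has 31 days (328 − 31 = 297 remain).
February has 29 days (297 − 29 = 268 remain).
March has 31 days (268 − 31 = 237 remain).
April has 30 days (237 − 30 = 207 remain).
May has 31 days (207 − 31 = 176 remain).
June has 30 days (176 − 30 = 146 remain).
July has 31 days (146 − 31 = 115 remain).
August has 31 days (115 − 31 = 84 remain).
September has 30 days (84 − 30 = 54 remain).
October has 31 days (54 − 31 = 23 remain).
23 into November → November 23.

2040-11-23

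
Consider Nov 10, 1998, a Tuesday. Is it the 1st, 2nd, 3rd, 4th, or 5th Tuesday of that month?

Day 10 falls in week ⌈10/7⌉ of the month.
Days 1–7 hold the 1st Tuesday, 8–14 the 2nd, 15–21 the 3rd, 22–28 the 4th, 29–31 the 5th.
10 is in the range for the 2nd.

2nd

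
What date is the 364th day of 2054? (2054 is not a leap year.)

Dec 30, 2054

Jan has 31 days (364 − 31 = 333 remain).
Feb has 28 days (333 − 28 = 305 remain).
Mar has 31 days (305 − 31 = 274 remain).
Apr has 30 days (274 − 30 = 244 remain).
May has 31 days (244 − 31 = 213 remain).
Jun has 30 days (213 − 30 = 183 remain).
Jul has 31 days (183 − 31 = 152 remain).
Aug has 31 days (152 − 31 = 121 remain).
Sep has 30 days (121 − 30 = 91 remain).
Oct has 31 days (91 − 31 = 60 remain).
Nov has 30 days (60 − 30 = 30 remain).
30 into Dec → Dec 30.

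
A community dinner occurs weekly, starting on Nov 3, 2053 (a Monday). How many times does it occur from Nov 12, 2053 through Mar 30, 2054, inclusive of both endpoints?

20

Occurrences land 7·i days after Nov 3, 2053 for i = 0, 1, 2, …
Nov 12, 2053 is 9 days after the start; 9 ÷ 7 = 1 remainder 2; since the remainder is 2, round up to i = 2. First occurrence in the window: #3 on Nov 17, 2053 (2×7 = 14 days in).
Mar 30, 2054 is 147 days after the start; 147 ÷ 7 = 21 remainder 0. Last occurrence in the window: #22 on Mar 30, 2054.
Occurrences #3 through #22: 20 in total.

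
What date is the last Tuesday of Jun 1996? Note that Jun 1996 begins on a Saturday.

Jun 1996 begins on a Saturday, so the first Tuesday is Jun 4 (3 days later).
Jun 1996 has 30 days. Adding weeks: 4, 11, 18, 25 — the last one ≤ 30 is the 25th.

Jun 25, 1996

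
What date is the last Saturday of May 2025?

May 31, 2025

The first Saturday of May 2025 is May 3.
May 2025 has 31 days. Adding weeks: 3, 10, 17, 24, 31 — the last one ≤ 31 is the 31st.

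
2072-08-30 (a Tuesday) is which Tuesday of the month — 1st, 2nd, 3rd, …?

5th

Day 30 falls in week ⌈30/7⌉ of the month.
Days 1–7 hold the 1st Tuesday, 8–14 the 2nd, 15–21 the 3rd, 22–28 the 4th, 29–31 the 5th.
30 is in the range for the 5th.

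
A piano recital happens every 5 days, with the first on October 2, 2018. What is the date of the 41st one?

The 41st occurrence is 40 intervals after the first: 40 × 5 = 200 days after October 2, 2018.
October has 31 days — 29 days to the end of October leaves 171.
November has 30 days (141 left).
December has 31 days (110 left).
January has 31 days (79 left).
February has 28 days (51 left).
March has 31 days (20 left).
20 days into April → April 20, 2019.

April 20, 2019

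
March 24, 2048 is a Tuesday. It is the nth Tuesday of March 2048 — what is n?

Day 24 falls in week ⌈24/7⌉ of the month.
Days 1–7 hold the 1st Tuesday, 8–14 the 2nd, 15–21 the 3rd, 22–28 the 4th, 29–31 the 5th.
24 is in the range for the 4th.

4th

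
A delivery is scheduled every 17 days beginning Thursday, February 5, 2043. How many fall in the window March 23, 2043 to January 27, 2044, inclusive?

18

Occurrences land 17·i days after February 5, 2043 for i = 0, 1, 2, …
March 23, 2043 is 46 days after the start; 46 ÷ 17 = 2 remainder 12; since the remainder is 12, round up to i = 3. First occurrence in the window: #4 on March 28, 2043 (3×17 = 51 days in).
January 27, 2044 is 356 days after the start; 356 ÷ 17 = 20 remainder 16. Last occurrence in the window: #21 on January 11, 2044.
Occurrences #4 through #21: 18 in total.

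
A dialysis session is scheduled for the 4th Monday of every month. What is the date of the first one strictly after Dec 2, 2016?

Dec 2016 starts on a Thursday; its first Monday is the 5th, so the 4th Monday is the 26th — Dec 26, 2016.
Dec 26, 2016 is after Dec 2, 2016, so that is the next one.

Dec 26, 2016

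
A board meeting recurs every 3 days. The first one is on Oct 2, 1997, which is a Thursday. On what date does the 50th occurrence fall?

The 50th occurrence is 49 intervals after the first: 49 × 3 = 147 days after Oct 2, 1997.
Oct has 31 days — 29 days to the end of Oct leaves 118.
Nov has 30 days (88 left).
Dec has 31 days (57 left).
Jan has 31 days (26 left).
26 days into Feb → Feb 26, 1998.

Feb 26, 1998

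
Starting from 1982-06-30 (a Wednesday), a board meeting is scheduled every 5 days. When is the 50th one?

The 50th occurrence is 49 intervals after the first: 49 × 5 = 245 days after 1982-06-30.
June has 30 days — 0 days to the end of June leaves 245.
July has 31 days (214 left).
August has 31 days (183 left).
September has 30 days (153 left).
October has 31 days (122 left).
November has 30 days (92 left).
December has 31 days (61 left).
January has 31 days (30 left).
February has 28 days (2 left).
2 days into March → 1983-03-02.

1983-03-02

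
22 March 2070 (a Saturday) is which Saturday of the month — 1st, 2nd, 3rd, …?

4th

Day 22 falls in week ⌈22/7⌉ of the month.
Days 1–7 hold the 1st Saturday, 8–14 the 2nd, 15–21 the 3rd, 22–28 the 4th, 29–31 the 5th.
22 is in the range for the 4th.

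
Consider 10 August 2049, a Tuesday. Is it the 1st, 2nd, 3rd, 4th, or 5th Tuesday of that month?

2nd

Day 10 falls in week ⌈10/7⌉ of the month.
Days 1–7 hold the 1st Tuesday, 8–14 the 2nd, 15–21 the 3rd, 22–28 the 4th, 29–31 the 5th.
10 is in the range for the 2nd.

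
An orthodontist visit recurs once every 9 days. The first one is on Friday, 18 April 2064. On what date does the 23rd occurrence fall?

The 23rd occurrence is 22 intervals after the first: 22 × 9 = 198 days after 18 April 2064.
April has 30 days — 12 days to the end of April leaves 186.
May has 31 days (155 left).
June has 30 days (125 left).
July has 31 days (94 left).
August has 31 days (63 left).
September has 30 days (33 left).
October has 31 days (2 left).
2 days into November → 2 November 2064.

2 November 2064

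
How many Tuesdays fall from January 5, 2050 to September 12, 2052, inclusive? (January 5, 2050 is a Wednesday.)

140

January 5, 2050 is a Wednesday; the first Tuesday on or after it is January 11, 2050 (6 days later).
From January 11, 2050 to September 12, 2052: 354 + 365 + 256 = 975 days (rest of 2050, 2051, to September 12, 2052 in 2052).
975 ÷ 7 = 139 full weeks with remainder 2, so 139 more Tuesdays after the first → 140.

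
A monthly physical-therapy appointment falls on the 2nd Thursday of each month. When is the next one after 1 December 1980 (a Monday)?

December 1980 starts on a Monday; its first Thursday is the 4th, so the 2nd Thursday is the 11th — 11 December 1980.
11 December 1980 is after 1 December 1980, so that is the next one.

11 December 1980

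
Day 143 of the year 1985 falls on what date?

January has 31 days (143 − 31 = 112 remain).
February has 28 days (112 − 28 = 84 remain).
March has 31 days (84 − 31 = 53 remain).
April has 30 days (53 − 30 = 23 remain).
23 into May → May 23.

1985-05-23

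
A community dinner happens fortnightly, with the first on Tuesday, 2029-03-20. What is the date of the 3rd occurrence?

The 3rd occurrence is 2 intervals after the first: 2 × 14 = 28 days after 2029-03-20.
March has 31 days — 11 days to the end of March leaves 17.
17 days into April → 2029-04-17.

2029-04-17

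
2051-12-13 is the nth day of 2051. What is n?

Days in months before December: 31 + 28 + 31 + 30 + 31 + 30 + 31 + 31 + 30 + 31 + 30 = 334.
Plus 13 days into December → day 347.

347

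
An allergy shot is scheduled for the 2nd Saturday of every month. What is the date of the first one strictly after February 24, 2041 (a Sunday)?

February 2041 starts on a Friday; its first Saturday is the 2nd, so the 2nd Saturday is the 9th — February 9, 2041.
That is not after February 24, 2041, so look at March 2041.
March 2041 starts on a Friday; its first Saturday is the 2nd, so the 2nd Saturday is the 9th — March 9, 2041.

March 9, 2041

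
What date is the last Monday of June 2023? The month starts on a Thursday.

June 26, 2023

June 2023 begins on a Thursday, so the first Monday is June 5 (4 days later).
June 2023 has 30 days. Adding weeks: 5, 12, 19, 26 — the last one ≤ 30 is the 26th.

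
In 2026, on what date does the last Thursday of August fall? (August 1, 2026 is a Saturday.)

August 2026 begins on a Saturday, so the first Thursday is August 6 (5 days later).
August 2026 has 31 days. Adding weeks: 6, 13, 20, 27 — the last one ≤ 31 is the 27th.

August 27, 2026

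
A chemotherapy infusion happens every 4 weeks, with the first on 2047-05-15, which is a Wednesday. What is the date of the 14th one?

The 14th occurrence is 13 intervals after the first: 13 × 28 = 364 days after 2047-05-15.
May has 31 days — 16 days to the end of May leaves 348.
June has 30 days (318 left).
July has 31 days (287 left).
August has 31 days (256 left).
September has 30 days (226 left).
October has 31 days (195 left).
November has 30 days (165 left).
December has 31 days (134 left).
January has 31 days (103 left).
February has 29 days (74 left).
March has 31 days (43 left).
April has 30 days (13 left).
13 days into May → 2048-05-13.

2048-05-13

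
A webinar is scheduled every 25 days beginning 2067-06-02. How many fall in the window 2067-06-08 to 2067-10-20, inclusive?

5

Occurrences land 25·i days after 2067-06-02 for i = 0, 1, 2, …
2067-06-08 is 6 days after the start; 6 ÷ 25 = 0 remainder 6; since the remainder is 6, round up to i = 1. First occurrence in the window: #2 on 2067-06-27 (1×25 = 25 days in).
2067-10-20 is 140 days after the start; 140 ÷ 25 = 5 remainder 15. Last occurrence in the window: #6 on 2067-10-05.
Occurrences #2 through #6: 5 in total.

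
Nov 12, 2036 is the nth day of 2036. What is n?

317

Days in months before Nov: 31 + 29 + 31 + 30 + 31 + 30 + 31 + 31 + 30 + 31 = 305.
Plus 12 days into Nov → day 317.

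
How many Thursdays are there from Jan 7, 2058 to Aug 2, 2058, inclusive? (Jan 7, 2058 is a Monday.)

30

Jan 7, 2058 is a Monday; the first Thursday on or after it is Jan 10, 2058 (3 days later).
From Jan 10, 2058 to Aug 2, 2058: 21 + 28 + 31 + 30 + 31 + 30 + 31 + 2 = 204 days (rest of Jan, Feb, Mar, Apr, May, Jun, Jul, Aug).
204 ÷ 7 = 29 full weeks with remainder 1, so 29 more Thursdays after the first → 30.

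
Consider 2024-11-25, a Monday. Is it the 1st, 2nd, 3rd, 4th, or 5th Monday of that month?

Day 25 falls in week ⌈25/7⌉ of the month.
Days 1–7 hold the 1st Monday, 8–14 the 2nd, 15–21 the 3rd, 22–28 the 4th, 29–31 the 5th.
25 is in the range for the 4th.

4th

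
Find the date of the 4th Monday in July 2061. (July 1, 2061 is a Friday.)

July 2061 begins on a Friday, so the first Monday is July 4 (3 days later).
The 4th Monday is 3 weeks later: 4 + 21 = 25.

July 25, 2061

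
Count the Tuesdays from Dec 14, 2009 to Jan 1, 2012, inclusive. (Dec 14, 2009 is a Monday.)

107

Dec 14, 2009 is a Monday; the first Tuesday on or after it is Dec 15, 2009 (1 day later).
From Dec 15, 2009 to Jan 1, 2012: 16 + 365 + 365 + 1 = 747 days (rest of 2009, 2010, 2011, to Jan 1, 2012 in 2012).
747 ÷ 7 = 106 full weeks with remainder 5, so 106 more Tuesdays after the first → 107.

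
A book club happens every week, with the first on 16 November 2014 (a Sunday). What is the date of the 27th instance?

The 27th occurrence is 26 intervals after the first: 26 × 7 = 182 days after 16 November 2014.
November has 30 days — 14 days to the end of November leaves 168.
December has 31 days (137 left).
January has 31 days (106 left).
February has 28 days (78 left).
March has 31 days (47 left).
April has 30 days (17 left).
17 days into May → 17 May 2015.

17 May 2015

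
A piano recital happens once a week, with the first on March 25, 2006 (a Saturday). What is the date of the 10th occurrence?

The 10th occurrence is 9 intervals after the first: 9 × 7 = 63 days after March 25, 2006.
March has 31 days — 6 days to the end of March leaves 57.
April has 30 days (27 left).
27 days into May → May 27, 2006.

May 27, 2006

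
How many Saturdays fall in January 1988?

5

1 January 1988 is a Friday; the first Saturday on or after it is 2 January 1988 (1 day later).
From 2 January 1988 to 31 January 1988 is 31 − 2 = 29 days.
29 ÷ 7 = 4 full weeks with remainder 1, so 4 more Saturdays after the first → 5.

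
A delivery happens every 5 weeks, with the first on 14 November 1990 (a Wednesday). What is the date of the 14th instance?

12 February 1992

The 14th occurrence is 13 intervals after the first: 13 × 35 = 455 days after 14 November 1990.
November has 30 days — 16 days to the end of November leaves 439.
From end of November to end of 1990 is 31 days (408 left).
1991 has 365 days (43 left).
January has 31 days (12 left).
12 days into February → 12 February 1992.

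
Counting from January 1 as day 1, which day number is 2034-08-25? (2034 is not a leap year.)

Days in months before August: 31 + 28 + 31 + 30 + 31 + 30 + 31 = 212.
Plus 25 days into August → day 237.

237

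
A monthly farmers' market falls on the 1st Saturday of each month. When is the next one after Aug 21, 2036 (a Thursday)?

Aug 2036 starts on a Friday, so its 1st Saturday is Aug 2, 2036 (1 day in).
That is not after Aug 21, 2036, so look at Sep 2036.
Sep 2036 starts on a Monday, so its 1st Saturday is Sep 6, 2036 (5 days in).

Sep 6, 2036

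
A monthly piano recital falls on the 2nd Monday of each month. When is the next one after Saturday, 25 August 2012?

August 2012 starts on a Wednesday; its first Monday is the 6th, so the 2nd Monday is the 13th — 13 August 2012.
That is not after 25 August 2012, so look at September 2012.
September 2012 starts on a Saturday; its first Monday is the 3rd, so the 2nd Monday is the 10th — 10 September 2012.

10 September 2012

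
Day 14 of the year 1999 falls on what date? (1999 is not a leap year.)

January 14, 1999

14 into January → January 14.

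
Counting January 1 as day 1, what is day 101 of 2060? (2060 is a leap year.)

January has 31 days (101 − 31 = 70 remain).
February has 29 days (70 − 29 = 41 remain).
March has 31 days (41 − 31 = 10 remain).
10 into April → April 10.

April 10, 2060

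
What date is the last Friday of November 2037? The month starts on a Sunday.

27 November 2037

November 2037 begins on a Sunday, so the first Friday is November 6 (5 days later).
November 2037 has 30 days. Adding weeks: 6, 13, 20, 27 — the last one ≤ 30 is the 27th.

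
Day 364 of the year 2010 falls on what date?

30 December 2010

January has 31 days (364 − 31 = 333 remain).
February has 28 days (333 − 28 = 305 remain).
March has 31 days (305 − 31 = 274 remain).
April has 30 days (274 − 30 = 244 remain).
May has 31 days (244 − 31 = 213 remain).
June has 30 days (213 − 30 = 183 remain).
July has 31 days (183 − 31 = 152 remain).
August has 31 days (152 − 31 = 121 remain).
September has 30 days (121 − 30 = 91 remain).
October has 31 days (91 − 31 = 60 remain).
November has 30 days (60 − 30 = 30 remain).
30 into December → December 30.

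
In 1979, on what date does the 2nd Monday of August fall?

August 13, 1979

The first Monday of August 1979 is August 6.
The 2nd Monday is 1 weeks later: 6 + 7 = 13.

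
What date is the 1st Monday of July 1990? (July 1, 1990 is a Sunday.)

July 2, 1990

July 1990 begins on a Sunday, so the first Monday is July 2 (1 day later).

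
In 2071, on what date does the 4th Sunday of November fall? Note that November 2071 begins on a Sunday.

November 22, 2071

November 2071 begins on a Sunday, so the first Sunday is November 1.
The 4th Sunday is 3 weeks later: 1 + 21 = 22.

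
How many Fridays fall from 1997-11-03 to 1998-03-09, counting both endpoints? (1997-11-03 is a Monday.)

18

1997-11-03 is a Monday; the first Friday on or after it is 1997-11-07 (4 days later).
From 1997-11-07 to 1998-03-09: 23 + 31 + 31 + 28 + 9 = 122 days (rest of November, December, January, February, March).
122 ÷ 7 = 17 full weeks with remainder 3, so 17 more Fridays after the first → 18.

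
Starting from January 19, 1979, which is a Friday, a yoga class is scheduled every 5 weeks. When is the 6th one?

July 13, 1979

The 6th occurrence is 5 intervals after the first: 5 × 35 = 175 days after January 19, 1979.
January has 31 days — 12 days to the end of January leaves 163.
February has 28 days (135 left).
March has 31 days (104 left).
April has 30 days (74 left).
May has 31 days (43 left).
June has 30 days (13 left).
13 days into July → July 13, 1979.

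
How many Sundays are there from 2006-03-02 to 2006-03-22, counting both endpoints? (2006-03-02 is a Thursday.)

3

2006-03-02 is a Thursday; the first Sunday on or after it is 2006-03-05 (3 days later).
From 2006-03-05 to 2006-03-22 is 22 − 5 = 17 days.
17 ÷ 7 = 2 full weeks with remainder 3, so 2 more Sundays after the first → 3.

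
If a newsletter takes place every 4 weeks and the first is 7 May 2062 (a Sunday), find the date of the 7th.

22 October 2062

The 7th occurrence is 6 intervals after the first: 6 × 28 = 168 days after 7 May 2062.
May has 31 days — 24 days to the end of May leaves 144.
June has 30 days (114 left).
July has 31 days (83 left).
August has 31 days (52 left).
September has 30 days (22 left).
22 days into October → 22 October 2062.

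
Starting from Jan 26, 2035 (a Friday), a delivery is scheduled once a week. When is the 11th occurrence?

The 11th occurrence is 10 intervals after the first: 10 × 7 = 70 days after Jan 26, 2035.
Jan has 31 days — 5 days to the end of Jan leaves 65.
Feb has 28 days (37 left).
Mar has 31 days (6 left).
6 days into Apr → Apr 6, 2035.

Apr 6, 2035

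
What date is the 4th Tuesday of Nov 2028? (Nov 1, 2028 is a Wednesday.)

Nov 2028 begins on a Wednesday, so the first Tuesday is Nov 7 (6 days later).
The 4th Tuesday is 3 weeks later: 7 + 21 = 28.

Nov 28, 2028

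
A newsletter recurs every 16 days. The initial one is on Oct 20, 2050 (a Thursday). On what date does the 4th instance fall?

The 4th occurrence is 3 intervals after the first: 3 × 16 = 48 days after Oct 20, 2050.
Oct has 31 days — 11 days to the end of Oct leaves 37.
Nov has 30 days (7 left).
7 days into Dec → Dec 7, 2050.

Dec 7, 2050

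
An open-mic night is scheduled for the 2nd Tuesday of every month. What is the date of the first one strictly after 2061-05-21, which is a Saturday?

May 2061 starts on a Sunday; its first Tuesday is the 3rd, so the 2nd Tuesday is the 10th — 2061-05-10.
That is not after 2061-05-21, so look at June 2061.
June 2061 starts on a Wednesday; its first Tuesday is the 7th, so the 2nd Tuesday is the 14th — 2061-06-14.

2061-06-14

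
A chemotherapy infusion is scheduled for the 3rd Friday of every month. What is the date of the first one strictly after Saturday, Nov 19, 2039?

Dec 16, 2039

Nov 2039 starts on a Tuesday; its first Friday is the 4th, so the 3rd Friday is the 18th — Nov 18, 2039.
That is not after Nov 19, 2039, so look at Dec 2039.
Dec 2039 starts on a Thursday; its first Friday is the 2nd, so the 3rd Friday is the 16th — Dec 16, 2039.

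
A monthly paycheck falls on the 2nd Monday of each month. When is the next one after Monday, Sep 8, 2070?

Oct 13, 2070

Sep 2070 starts on a Monday; its first Monday is the 1st, so the 2nd Monday is the 8th — Sep 8, 2070.
That is not after Sep 8, 2070, so look at Oct 2070.
Oct 2070 starts on a Wednesday; its first Monday is the 6th, so the 2nd Monday is the 13th — Oct 13, 2070.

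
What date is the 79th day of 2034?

January has 31 days (79 − 31 = 48 remain).
February has 28 days (48 − 28 = 20 remain).
20 into March → March 20.

2034-03-20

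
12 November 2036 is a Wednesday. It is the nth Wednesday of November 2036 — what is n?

Day 12 falls in week ⌈12/7⌉ of the month.
Days 1–7 hold the 1st Wednesday, 8–14 the 2nd, 15–21 the 3rd, 22–28 the 4th, 29–31 the 5th.
12 is in the range for the 2nd.

2nd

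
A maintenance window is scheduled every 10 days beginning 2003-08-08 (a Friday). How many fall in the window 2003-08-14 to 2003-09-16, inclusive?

3

Occurrences land 10·i days after 2003-08-08 for i = 0, 1, 2, …
2003-08-14 is 6 days after the start; 6 ÷ 10 = 0 remainder 6; since the remainder is 6, round up to i = 1. First occurrence in the window: #2 on 2003-08-18 (1×10 = 10 days in).
2003-09-16 is 39 days after the start; 39 ÷ 10 = 3 remainder 9. Last occurrence in the window: #4 on 2003-09-07.
Occurrences #2 through #4: 3 in total.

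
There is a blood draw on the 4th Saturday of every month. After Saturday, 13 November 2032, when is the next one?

27 November 2032

November 2032 starts on a Monday; its first Saturday is the 6th, so the 4th Saturday is the 27th — 27 November 2032.
27 November 2032 is after 13 November 2032, so that is the next one.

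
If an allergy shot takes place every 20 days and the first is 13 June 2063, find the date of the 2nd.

3 July 2063

The 2nd occurrence is 1 interval after the first: 1 × 20 = 20 days after 13 June 2063.
June has 30 days — 17 days to the end of June leaves 3.
3 days into July → 3 July 2063.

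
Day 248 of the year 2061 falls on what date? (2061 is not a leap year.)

September 5, 2061

January has 31 days (248 − 31 = 217 remain).
February has 28 days (217 − 28 = 189 remain).
March has 31 days (189 − 31 = 158 remain).
April has 30 days (158 − 30 = 128 remain).
May has 31 days (128 − 31 = 97 remain).
June has 30 days (97 − 30 = 67 remain).
July has 31 days (67 − 31 = 36 remain).
August has 31 days (36 − 31 = 5 remain).
5 into September → September 5.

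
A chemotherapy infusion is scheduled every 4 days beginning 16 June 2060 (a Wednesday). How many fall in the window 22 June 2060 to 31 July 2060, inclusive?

10

Occurrences land 4·i days after 16 June 2060 for i = 0, 1, 2, …
22 June 2060 is 6 days after the start; 6 ÷ 4 = 1 remainder 2; since the remainder is 2, round up to i = 2. First occurrence in the window: #3 on 24 June 2060 (2×4 = 8 days in).
31 July 2060 is 45 days after the start; 45 ÷ 4 = 11 remainder 1. Last occurrence in the window: #12 on 30 July 2060.
Occurrences #3 through #12: 10 in total.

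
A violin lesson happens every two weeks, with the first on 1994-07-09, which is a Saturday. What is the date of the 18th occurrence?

The 18th occurrence is 17 intervals after the first: 17 × 14 = 238 days after 1994-07-09.
July has 31 days — 22 days to the end of July leaves 216.
August has 31 days (185 left).
September has 30 days (155 left).
October has 31 days (124 left).
November has 30 days (94 left).
December has 31 days (63 left).
January has 31 days (32 left).
February has 28 days (4 left).
4 days into March → 1995-03-04.

1995-03-04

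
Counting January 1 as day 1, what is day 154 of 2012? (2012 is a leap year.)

January has 31 days (154 − 31 = 123 remain).
February has 29 days (123 − 29 = 94 remain).
March has 31 days (94 − 31 = 63 remain).
April has 30 days (63 − 30 = 33 remain).
May has 31 days (33 − 31 = 2 remain).
2 into June → June 2.

June 2, 2012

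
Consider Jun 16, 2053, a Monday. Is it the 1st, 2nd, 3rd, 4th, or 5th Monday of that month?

Day 16 falls in week ⌈16/7⌉ of the month.
Days 1–7 hold the 1st Monday, 8–14 the 2nd, 15–21 the 3rd, 22–28 the 4th, 29–31 the 5th.
16 is in the range for the 3rd.

3rd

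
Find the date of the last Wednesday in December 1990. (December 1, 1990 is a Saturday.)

1990-12-26

December 1990 begins on a Saturday, so the first Wednesday is December 5 (4 days later).
December 1990 has 31 days. Adding weeks: 5, 12, 19, 26 — the last one ≤ 31 is the 26th.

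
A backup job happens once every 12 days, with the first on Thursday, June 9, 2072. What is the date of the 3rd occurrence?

The 3rd occurrence is 2 intervals after the first: 2 × 12 = 24 days after June 9, 2072.
June has 30 days — 21 days to the end of June leaves 3.
3 days into July → July 3, 2072.

July 3, 2072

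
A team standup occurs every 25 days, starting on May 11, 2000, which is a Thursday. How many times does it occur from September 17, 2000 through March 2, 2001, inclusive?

6

Occurrences land 25·i days after May 11, 2000 for i = 0, 1, 2, …
September 17, 2000 is 129 days after the start; 129 ÷ 25 = 5 remainder 4; since the remainder is 4, round up to i = 6. First occurrence in the window: #7 on October 8, 2000 (6×25 = 150 days in).
March 2, 2001 is 295 days after the start; 295 ÷ 25 = 11 remainder 20. Last occurrence in the window: #12 on February 10, 2001.
Occurrences #7 through #12: 6 in total.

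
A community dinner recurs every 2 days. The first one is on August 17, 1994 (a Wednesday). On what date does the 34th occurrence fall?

October 22, 1994

The 34th occurrence is 33 intervals after the first: 33 × 2 = 66 days after August 17, 1994.
August has 31 days — 14 days to the end of August leaves 52.
September has 30 days (22 left).
22 days into October → October 22, 1994.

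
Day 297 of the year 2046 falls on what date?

January has 31 days (297 − 31 = 266 remain).
February has 28 days (266 − 28 = 238 remain).
March has 31 days (238 − 31 = 207 remain).
April has 30 days (207 − 30 = 177 remain).
May has 31 days (177 − 31 = 146 remain).
June has 30 days (146 − 30 = 116 remain).
July has 31 days (116 − 31 = 85 remain).
August has 31 days (85 − 31 = 54 remain).
September has 30 days (54 − 30 = 24 remain).
24 into October → October 24.

24 October 2046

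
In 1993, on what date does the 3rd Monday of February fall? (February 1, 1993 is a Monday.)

February 1993 begins on a Monday, so the first Monday is February 1.
The 3rd Monday is 2 weeks later: 1 + 14 = 15.

February 15, 1993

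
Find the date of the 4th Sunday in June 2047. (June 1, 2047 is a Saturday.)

June 2047 begins on a Saturday, so the first Sunday is June 2 (1 day later).
The 4th Sunday is 3 weeks later: 2 + 21 = 23.

23 June 2047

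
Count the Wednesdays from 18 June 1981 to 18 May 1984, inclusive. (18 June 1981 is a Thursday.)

18 June 1981 is a Thursday; the first Wednesday on or after it is 24 June 1981 (6 days later).
From 24 June 1981 to 18 May 1984: 190 + 365 + 365 + 139 = 1059 days (rest of 1981, 1982, 1983, to 18 May 1984 in 1984).
1059 ÷ 7 = 151 full weeks with remainder 2, so 151 more Wednesdays after the first → 152.

152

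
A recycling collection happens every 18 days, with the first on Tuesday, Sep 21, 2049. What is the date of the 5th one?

Dec 2, 2049

The 5th occurrence is 4 intervals after the first: 4 × 18 = 72 days after Sep 21, 2049.
Sep has 30 days — 9 days to the end of Sep leaves 63.
Oct has 31 days (32 left).
Nov has 30 days (2 left).
2 days into Dec → Dec 2, 2049.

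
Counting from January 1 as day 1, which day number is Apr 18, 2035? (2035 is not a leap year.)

Days in months before Apr: 31 + 28 + 31 = 90.
Plus 18 days into Apr → day 108.

108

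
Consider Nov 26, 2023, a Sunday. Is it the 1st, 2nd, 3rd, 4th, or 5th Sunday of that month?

Day 26 falls in week ⌈26/7⌉ of the month.
Days 1–7 hold the 1st Sunday, 8–14 the 2nd, 15–21 the 3rd, 22–28 the 4th, 29–31 the 5th.
26 is in the range for the 4th.

4th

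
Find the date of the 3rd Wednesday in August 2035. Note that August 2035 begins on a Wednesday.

August 2035 begins on a Wednesday, so the first Wednesday is August 1.
The 3rd Wednesday is 2 weeks later: 1 + 14 = 15.

2035-08-15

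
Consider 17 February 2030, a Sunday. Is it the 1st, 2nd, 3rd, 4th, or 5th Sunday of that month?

3rd

Day 17 falls in week ⌈17/7⌉ of the month.
Days 1–7 hold the 1st Sunday, 8–14 the 2nd, 15–21 the 3rd, 22–28 the 4th, 29–31 the 5th.
17 is in the range for the 3rd.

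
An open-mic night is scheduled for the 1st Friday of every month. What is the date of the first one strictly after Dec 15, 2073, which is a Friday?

Jan 5, 2074

Dec 2073 starts on a Friday, so its 1st Friday is Dec 1, 2073.
That is not after Dec 15, 2073, so look at Jan 2074.
Jan 2074 starts on a Monday, so its 1st Friday is Jan 5, 2074 (4 days in).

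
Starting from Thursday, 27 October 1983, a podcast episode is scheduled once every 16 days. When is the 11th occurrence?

The 11th occurrence is 10 intervals after the first: 10 × 16 = 160 days after 27 October 1983.
October has 31 days — 4 days to the end of October leaves 156.
November has 30 days (126 left).
December has 31 days (95 left).
January has 31 days (64 left).
February has 29 days (35 left).
March has 31 days (4 left).
4 days into April → 4 April 1984.

4 April 1984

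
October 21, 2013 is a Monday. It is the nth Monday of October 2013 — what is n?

3rd

Day 21 falls in week ⌈21/7⌉ of the month.
Days 1–7 hold the 1st Monday, 8–14 the 2nd, 15–21 the 3rd, 22–28 the 4th, 29–31 the 5th.
21 is in the range for the 3rd.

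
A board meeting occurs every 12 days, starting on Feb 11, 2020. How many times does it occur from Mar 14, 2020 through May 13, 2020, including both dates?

5

Occurrences land 12·i days after Feb 11, 2020 for i = 0, 1, 2, …
Mar 14, 2020 is 32 days after the start; 32 ÷ 12 = 2 remainder 8; since the remainder is 8, round up to i = 3. First occurrence in the window: #4 on Mar 18, 2020 (3×12 = 36 days in).
May 13, 2020 is 92 days after the start; 92 ÷ 12 = 7 remainder 8. Last occurrence in the window: #8 on May 5, 2020.
Occurrences #4 through #8: 5 in total.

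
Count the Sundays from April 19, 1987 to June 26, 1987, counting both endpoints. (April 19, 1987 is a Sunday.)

April 19, 1987 is a Sunday; the first Sunday on or after it is April 19, 1987.
From April 19, 1987 to June 26, 1987: 11 + 31 + 26 = 68 days (rest of April, May, June).
68 ÷ 7 = 9 full weeks with remainder 5, so 9 more Sundays after the first → 10.

10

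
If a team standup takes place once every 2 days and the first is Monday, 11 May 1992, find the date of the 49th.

15 August 1992

The 49th occurrence is 48 intervals after the first: 48 × 2 = 96 days after 11 May 1992.
May has 31 days — 20 days to the end of May leaves 76.
June has 30 days (46 left).
July has 31 days (15 left).
15 days into August → 15 August 1992.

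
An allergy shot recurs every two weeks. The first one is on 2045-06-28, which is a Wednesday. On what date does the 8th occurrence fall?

2045-10-04

The 8th occurrence is 7 intervals after the first: 7 × 14 = 98 days after 2045-06-28.
June has 30 days — 2 days to the end of June leaves 96.
July has 31 days (65 left).
August has 31 days (34 left).
September has 30 days (4 left).
4 days into October → 2045-10-04.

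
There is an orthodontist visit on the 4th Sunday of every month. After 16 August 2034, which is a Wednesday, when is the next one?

August 2034 starts on a Tuesday; its first Sunday is the 6th, so the 4th Sunday is the 27th — 27 August 2034.
27 August 2034 is after 16 August 2034, so that is the next one.

27 August 2034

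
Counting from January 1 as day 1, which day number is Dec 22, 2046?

Days in months before Dec: 31 + 28 + 31 + 30 + 31 + 30 + 31 + 31 + 30 + 31 + 30 = 334.
Plus 22 days into Dec → day 356.

356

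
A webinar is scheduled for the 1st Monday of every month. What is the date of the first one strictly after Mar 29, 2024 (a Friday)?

Mar 2024 starts on a Friday, so its 1st Monday is Mar 4, 2024 (3 days in).
That is not after Mar 29, 2024, so look at Apr 2024.
Apr 2024 starts on a Monday, so its 1st Monday is Apr 1, 2024.

Apr 1, 2024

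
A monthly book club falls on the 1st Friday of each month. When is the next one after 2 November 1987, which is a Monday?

6 November 1987

November 1987 starts on a Sunday, so its 1st Friday is 6 November 1987 (5 days in).
6 November 1987 is after 2 November 1987, so that is the next one.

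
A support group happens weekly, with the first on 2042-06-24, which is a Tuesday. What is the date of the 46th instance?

2043-05-05

The 46th occurrence is 45 intervals after the first: 45 × 7 = 315 days after 2042-06-24.
June has 30 days — 6 days to the end of June leaves 309.
July has 31 days (278 left).
August has 31 days (247 left).
September has 30 days (217 left).
October has 31 days (186 left).
November has 30 days (156 left).
December has 31 days (125 left).
January has 31 days (94 left).
February has 28 days (66 left).
March has 31 days (35 left).
April has 30 days (5 left).
5 days into May → 2043-05-05.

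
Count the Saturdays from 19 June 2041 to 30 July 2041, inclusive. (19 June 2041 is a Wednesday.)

6

19 June 2041 is a Wednesday; the first Saturday on or after it is 22 June 2041 (3 days later).
From 22 June 2041 to 30 July 2041: 8 + 30 = 38 days (rest of June, July).
38 ÷ 7 = 5 full weeks with remainder 3, so 5 more Saturdays after the first → 6.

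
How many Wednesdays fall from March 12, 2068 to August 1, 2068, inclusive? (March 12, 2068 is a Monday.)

21

March 12, 2068 is a Monday; the first Wednesday on or after it is March 14, 2068 (2 days later).
From March 14, 2068 to August 1, 2068: 17 + 30 + 31 + 30 + 31 + 1 = 140 days (rest of March, April, May, June, July, August).
140 ÷ 7 = 20 full weeks with remainder 0, so 20 more Wednesdays after the first → 21.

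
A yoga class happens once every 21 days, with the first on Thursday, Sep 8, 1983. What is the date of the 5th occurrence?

Dec 1, 1983

The 5th occurrence is 4 intervals after the first: 4 × 21 = 84 days after Sep 8, 1983.
Sep has 30 days — 22 days to the end of Sep leaves 62.
Oct has 31 days (31 left).
Nov has 30 days (1 left).
1 day into Dec → Dec 1, 1983.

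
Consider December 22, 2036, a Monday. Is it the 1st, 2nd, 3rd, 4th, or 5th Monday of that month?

Day 22 falls in week ⌈22/7⌉ of the month.
Days 1–7 hold the 1st Monday, 8–14 the 2nd, 15–21 the 3rd, 22–28 the 4th, 29–31 the 5th.
22 is in the range for the 4th.

4th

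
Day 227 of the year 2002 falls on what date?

January has 31 days (227 − 31 = 196 remain).
February has 28 days (196 − 28 = 168 remain).
March has 31 days (168 − 31 = 137 remain).
April has 30 days (137 − 30 = 107 remain).
May has 31 days (107 − 31 = 76 remain).
June has 30 days (76 − 30 = 46 remain).
July has 31 days (46 − 31 = 15 remain).
15 into August → August 15.

August 15, 2002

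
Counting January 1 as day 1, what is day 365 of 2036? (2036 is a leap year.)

December 30, 2036

January has 31 days (365 − 31 = 334 remain).
February has 29 days (334 − 29 = 305 remain).
March has 31 days (305 − 31 = 274 remain).
April has 30 days (274 − 30 = 244 remain).
May has 31 days (244 − 31 = 213 remain).
June has 30 days (213 − 30 = 183 remain).
July has 31 days (183 − 31 = 152 remain).
August has 31 days (152 − 31 = 121 remain).
September has 30 days (121 − 30 = 91 remain).
October has 31 days (91 − 31 = 60 remain).
November has 30 days (60 − 30 = 30 remain).
30 into December → December 30.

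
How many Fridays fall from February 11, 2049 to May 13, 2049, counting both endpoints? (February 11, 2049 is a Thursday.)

February 11, 2049 is a Thursday; the first Friday on or after it is February 12, 2049 (1 day later).
From February 12, 2049 to May 13, 2049: 16 + 31 + 30 + 13 = 90 days (rest of February, March, April, May).
90 ÷ 7 = 12 full weeks with remainder 6, so 12 more Fridays after the first → 13.

13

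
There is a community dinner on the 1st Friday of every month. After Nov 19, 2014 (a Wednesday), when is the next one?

Nov 2014 starts on a Saturday, so its 1st Friday is Nov 7, 2014 (6 days in).
That is not after Nov 19, 2014, so look at Dec 2014.
Dec 2014 starts on a Monday, so its 1st Friday is Dec 5, 2014 (4 days in).

Dec 5, 2014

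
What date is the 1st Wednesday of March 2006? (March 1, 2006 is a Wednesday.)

March 1, 2006

March 2006 begins on a Wednesday, so the first Wednesday is March 1.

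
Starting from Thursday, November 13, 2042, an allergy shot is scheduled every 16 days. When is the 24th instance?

The 24th occurrence is 23 intervals after the first: 23 × 16 = 368 days after November 13, 2042.
November has 30 days — 17 days to the end of November leaves 351.
December has 31 days (320 left).
January has 31 days (289 left).
February has 28 days (261 left).
March has 31 days (230 left).
April has 30 days (200 left).
May has 31 days (169 left).
June has 30 days (139 left).
July has 31 days (108 left).
August has 31 days (77 left).
September has 30 days (47 left).
October has 31 days (16 left).
16 days into November → November 16, 2043.

November 16, 2043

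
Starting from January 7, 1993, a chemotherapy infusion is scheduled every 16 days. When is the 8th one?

The 8th occurrence is 7 intervals after the first: 7 × 16 = 112 days after January 7, 1993.
January has 31 days — 24 days to the end of January leaves 88.
February has 28 days (60 left).
March has 31 days (29 left).
29 days into April → April 29, 1993.

April 29, 1993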